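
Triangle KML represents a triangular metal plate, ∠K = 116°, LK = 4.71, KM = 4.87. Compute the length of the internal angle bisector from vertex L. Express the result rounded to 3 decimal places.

t_L ≈ 5.723

By the law of cosines, ML² = LK² + KM² − 2·LK·KM·cos K = 66.011, so ML ≈ 8.1247.
Law of cosines again: cos L = (ML² + LK² − KM²)/(2·ML·LK) ≈ 0.84247, so ∠L ≈ 32.60°.
The bisector from L has length 2·ML·LK·cos(∠L/2)/(ML+LK) ≈ 5.7235.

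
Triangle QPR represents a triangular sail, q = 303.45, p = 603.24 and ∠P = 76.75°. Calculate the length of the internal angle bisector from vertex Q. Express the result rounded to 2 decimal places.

Law of sines: sin Q = q·sin P/p ≈ 0.48964.
Since p ≥ q, only the acute value applies: ∠Q ≈ 29.32°.
Then ∠R = 180° − ∠P − ∠Q ≈ 73.93°.
Law of sines gives r = p·sin R/sin P ≈ 595.53.
The bisector from Q has length 2·p·r·cos(∠Q/2)/(p+r) ≈ 579.85.

579.85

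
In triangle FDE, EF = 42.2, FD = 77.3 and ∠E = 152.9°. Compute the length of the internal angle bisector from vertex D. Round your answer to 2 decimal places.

Law of sines: sin D = EF·sin E/FD ≈ 0.24869.
Since FD ≥ EF, only the acute value applies: ∠D ≈ 14.40°.
Then ∠F = 180° − ∠E − ∠D ≈ 12.70°.
Law of sines gives DE = FD·sin F/sin E ≈ 37.304.
The bisector from D has length 2·FD·DE·cos(∠D/2)/(FD+DE) ≈ 49.926.

t_D ≈ 49.93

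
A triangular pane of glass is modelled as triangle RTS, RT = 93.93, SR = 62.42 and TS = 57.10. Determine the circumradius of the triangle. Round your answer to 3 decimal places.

48.303

By the law of cosines, cos R = (SR² + RT² − TS²) / (2·SR·RT) ≈ 0.80663, so ∠R ≈ 36.23°.
Circumradius = TS/(2 sin R) ≈ 48.303.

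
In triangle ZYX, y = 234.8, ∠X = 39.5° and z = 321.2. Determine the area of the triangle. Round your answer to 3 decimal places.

Area = ½·z·y·sin X ≈ 23986.

area ≈ 23985.797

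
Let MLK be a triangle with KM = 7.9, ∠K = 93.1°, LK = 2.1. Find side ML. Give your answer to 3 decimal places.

By the law of cosines, ML² = LK² + KM² − 2·LK·KM·cos K = 68.614, so ML ≈ 8.2834.

8.283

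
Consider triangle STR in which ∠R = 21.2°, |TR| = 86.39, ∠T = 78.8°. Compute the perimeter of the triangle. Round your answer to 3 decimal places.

perimeter ≈ 204.165

The third angle is ∠S = 180° − ∠T − ∠R = 80.00°.
Law of sines: |RS| = |TR|·sin T/sin S ≈ 86.052.
Law of sines: |ST| = |TR|·sin R/sin S ≈ 31.723.
Semiperimeter s = (86.39+86.052+31.723)/2 = 102.08.
Perimeter = 86.39 + 86.052 + 31.723 = 204.16.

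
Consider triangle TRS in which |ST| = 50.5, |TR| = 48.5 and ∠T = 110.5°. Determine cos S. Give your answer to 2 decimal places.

0.83

By the law of cosines, |RS|² = |ST|² + |TR|² − 2·|ST|·|TR|·cos T = 6618, so |RS| ≈ 81.351.
Law of cosines again: cos S = (|RS|² + |ST|² − |TR|²)/(2·|RS|·|ST|) ≈ 0.82955, so ∠S ≈ 33.95°.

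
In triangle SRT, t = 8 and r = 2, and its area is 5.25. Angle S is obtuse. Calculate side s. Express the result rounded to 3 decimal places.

9.599

From area = ½·r·t·sin S, we get sin S = 2·area/(r·t) ≈ 0.65625.
Taking the obtuse solution, ∠S ≈ 138.99°.
Law of cosines then gives s ≈ 9.5992.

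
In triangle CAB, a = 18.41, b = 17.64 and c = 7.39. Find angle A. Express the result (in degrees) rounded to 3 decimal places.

By the law of cosines, cos A = (b² + c² − a²) / (2·b·c) ≈ 0.10300, so ∠A ≈ 84.09°.

84.088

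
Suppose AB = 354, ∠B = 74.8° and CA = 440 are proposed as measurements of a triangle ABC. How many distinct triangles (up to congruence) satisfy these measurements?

AB·sin B = 354·sin(74.8°) ≈ 341.6.
Since CA ≥ AB, exactly one triangle exists.

1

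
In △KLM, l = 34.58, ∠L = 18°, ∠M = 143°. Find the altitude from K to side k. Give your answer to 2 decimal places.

The third angle is ∠K = 180° − ∠L − ∠M = 19.00°.
Law of sines: k = l·sin K/sin L ≈ 36.432.
Law of sines: m = l·sin M/sin L ≈ 67.345.
Area = ½·l·k·sin M ≈ 379.09.
The altitude from K has length 2·area/k ≈ 20.811.

h_K ≈ 20.81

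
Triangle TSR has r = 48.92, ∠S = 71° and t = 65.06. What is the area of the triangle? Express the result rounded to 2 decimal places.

Area = ½·r·t·sin S ≈ 1504.7.

1504.67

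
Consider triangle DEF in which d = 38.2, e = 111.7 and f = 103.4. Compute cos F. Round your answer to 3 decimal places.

cos F ≈ 0.380

By the law of cosines, cos F = (d² + e² − f²) / (2·d·e) ≈ 0.38020, so ∠F ≈ 67.65°.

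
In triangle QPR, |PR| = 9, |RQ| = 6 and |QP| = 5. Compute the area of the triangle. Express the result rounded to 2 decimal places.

area ≈ 14.14

Semiperimeter s = (9 + 6 + 5)/2 = 10.
Heron's formula: area = √(10·1·4·5) ≈ 14.142.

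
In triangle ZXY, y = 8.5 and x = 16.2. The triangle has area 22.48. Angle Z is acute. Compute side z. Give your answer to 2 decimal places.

From area = ½·x·y·sin Z, we get sin Z = 2·area/(x·y) ≈ 0.32651.
Taking the acute solution, ∠Z ≈ 0.333 rad.
Law of cosines then gives z ≈ 8.6246.

8.62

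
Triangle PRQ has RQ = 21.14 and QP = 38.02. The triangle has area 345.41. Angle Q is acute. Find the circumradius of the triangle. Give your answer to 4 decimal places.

19.0359

From area = ½·RQ·QP·sin Q, we get sin Q = 2·area/(RQ·QP) ≈ 0.85950.
Taking the acute solution, ∠Q ≈ 59.26°.
Law of cosines then gives PR ≈ 32.723.
Circumradius = PR/(2 sin Q) ≈ 19.036.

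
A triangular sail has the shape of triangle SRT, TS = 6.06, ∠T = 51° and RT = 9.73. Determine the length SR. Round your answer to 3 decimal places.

7.562

By the law of cosines, SR² = RT² + TS² − 2·RT·TS·cos T = 57.182, so SR ≈ 7.5619.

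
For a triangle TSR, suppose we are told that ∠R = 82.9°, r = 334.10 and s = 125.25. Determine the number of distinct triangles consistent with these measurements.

1

s·sin R = 125.25·sin(82.9°) ≈ 124.3.
Since r ≥ s, exactly one triangle exists.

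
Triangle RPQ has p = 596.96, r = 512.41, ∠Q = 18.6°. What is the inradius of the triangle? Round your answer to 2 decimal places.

By the law of cosines, q² = r² + p² − 2·r·p·cos Q = 39103, so q ≈ 197.74.
Area = ½·r·p·sin Q ≈ 48783.
Semiperimeter s = (512.41+596.96+197.74)/2 = 653.56.
Inradius = area/s = 48783/653.56 ≈ 74.642.

74.64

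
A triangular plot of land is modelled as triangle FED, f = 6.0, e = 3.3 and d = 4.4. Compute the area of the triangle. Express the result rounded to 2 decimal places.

Semiperimeter s = (6 + 3.3 + 4.4)/2 = 6.85.
Heron's formula: area = √(6.85·0.85·3.55·2.45) ≈ 7.1163.

area ≈ 7.12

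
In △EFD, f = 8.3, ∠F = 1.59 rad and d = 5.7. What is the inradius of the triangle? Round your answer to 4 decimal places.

1.6946

Law of sines: sin D = d·sin F/f ≈ 0.68662.
Since f ≥ d, only the acute value applies: ∠D ≈ 0.757 rad.
Then ∠E = π − ∠F − ∠D ≈ 0.795 rad.
Law of sines gives e = f·sin E/sin F ≈ 5.9248.
Area = ½·f·d·sin E ≈ 16.883.
Semiperimeter s = (5.9248+8.3+5.7)/2 = 9.9624.
Inradius = area/s = 16.883/9.9624 ≈ 1.6946.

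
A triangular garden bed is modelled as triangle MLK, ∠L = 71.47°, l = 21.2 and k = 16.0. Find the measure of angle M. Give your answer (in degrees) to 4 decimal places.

62.8384

Law of sines: sin K = k·sin L/l ≈ 0.71559.
Since l ≥ k, only the acute value applies: ∠K ≈ 45.69°.
Then ∠M = 180° − ∠L − ∠K ≈ 62.84°.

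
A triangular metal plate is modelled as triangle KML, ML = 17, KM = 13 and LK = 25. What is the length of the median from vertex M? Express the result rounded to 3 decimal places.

m_M ≈ 8.529

Median from M: ½√(2·KM² + 2·ML² − LK²) ≈ 8.5294.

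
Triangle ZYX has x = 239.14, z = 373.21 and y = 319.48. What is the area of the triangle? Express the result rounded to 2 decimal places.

area ≈ 37872.59

Semiperimeter s = (373.21 + 319.48 + 239.14)/2 = 465.92.
Heron's formula: area = √(465.92·92.705·146.44·226.78) ≈ 37873.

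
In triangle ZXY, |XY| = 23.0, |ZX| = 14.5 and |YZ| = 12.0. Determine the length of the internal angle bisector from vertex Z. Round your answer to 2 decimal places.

6.55

By the law of cosines, cos Z = (|YZ|² + |ZX|² − |XY|²) / (2·|YZ|·|ZX|) ≈ -0.50216, so ∠Z ≈ 120.14°.
The bisector from Z has length 2·|YZ|·|ZX|·cos(∠Z/2)/(|YZ|+|ZX|) ≈ 6.5519.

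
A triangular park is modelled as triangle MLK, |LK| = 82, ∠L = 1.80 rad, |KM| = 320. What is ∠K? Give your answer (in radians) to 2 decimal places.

1.09

Law of sines: sin M = |LK|·sin L/|KM| ≈ 0.24955.
Since |KM| ≥ |LK|, only the acute value applies: ∠M ≈ 0.252 rad.
Then ∠K = π − ∠L − ∠M ≈ 1.089 rad.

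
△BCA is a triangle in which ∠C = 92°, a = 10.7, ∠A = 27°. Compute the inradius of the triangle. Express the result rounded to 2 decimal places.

4.02

The third angle is ∠B = 180° − ∠C − ∠A = 61.00°.
Law of sines: b = a·sin B/sin A ≈ 20.614.
Law of sines: c = a·sin C/sin A ≈ 23.554.
Area = ½·a·b·sin C ≈ 110.22.
Semiperimeter s = (20.614+23.554+10.7)/2 = 27.434.
Inradius = area/s = 110.22/27.434 ≈ 4.0175.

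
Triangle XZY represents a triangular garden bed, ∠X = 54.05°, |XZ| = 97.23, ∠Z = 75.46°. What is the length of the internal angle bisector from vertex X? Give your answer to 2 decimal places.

The third angle is ∠Y = 180° − ∠X − ∠Z = 50.49°.
Law of sines: |ZY| = |XZ|·sin X/sin Y ≈ 102.02.
Law of sines: |YX| = |XZ|·sin Z/sin Y ≈ 121.99.
The bisector from X has length 2·|YX|·|XZ|·cos(∠X/2)/(|YX|+|XZ|) ≈ 96.395.

96.40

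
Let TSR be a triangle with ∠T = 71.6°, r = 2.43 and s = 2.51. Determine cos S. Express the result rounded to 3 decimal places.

cos S ≈ 0.567

By the law of cosines, t² = s² + r² − 2·s·r·cos T = 8.3545, so t ≈ 2.8904.
Law of cosines again: cos S = (r² + t² − s²)/(2·r·t) ≈ 0.56660, so ∠S ≈ 55.49°.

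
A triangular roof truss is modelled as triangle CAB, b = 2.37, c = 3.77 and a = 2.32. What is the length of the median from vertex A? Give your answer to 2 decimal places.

Median from A: ½√(2·b² + 2·c² − a²) ≈ 2.9273.

m_A ≈ 2.93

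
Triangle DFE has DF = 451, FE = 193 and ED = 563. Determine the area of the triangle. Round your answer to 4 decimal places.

Semiperimeter s = (193 + 563 + 451)/2 = 603.5.
Heron's formula: area = √(603.5·410.5·40.5·152.5) ≈ 39116.

area ≈ 39116.2895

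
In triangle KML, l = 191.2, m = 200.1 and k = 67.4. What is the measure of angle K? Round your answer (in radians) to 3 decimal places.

By the law of cosines, cos K = (m² + l² − k²) / (2·m·l) ≈ 0.94167, so ∠K ≈ 0.343 rad.

0.343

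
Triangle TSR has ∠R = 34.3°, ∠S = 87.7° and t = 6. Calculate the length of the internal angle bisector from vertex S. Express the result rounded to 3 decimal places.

The third angle is ∠T = 180° − ∠S − ∠R = 58.00°.
Law of sines: s = t·sin S/sin T ≈ 7.0694.
Law of sines: r = t·sin R/sin T ≈ 3.987.
The bisector from S has length 2·r·t·cos(∠S/2)/(r+t) ≈ 3.4548.

t_S ≈ 3.455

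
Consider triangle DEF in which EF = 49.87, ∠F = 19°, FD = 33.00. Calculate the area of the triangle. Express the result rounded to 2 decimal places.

Area = ½·EF·FD·sin F ≈ 267.9.

area ≈ 267.90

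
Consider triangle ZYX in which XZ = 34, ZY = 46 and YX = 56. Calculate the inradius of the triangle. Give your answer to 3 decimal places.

Semiperimeter s = (56 + 34 + 46)/2 = 68.
Heron's formula: area = √(68·12·34·22) ≈ 781.26.
Inradius = area/s = 781.26/68 ≈ 11.489.

r ≈ 11.489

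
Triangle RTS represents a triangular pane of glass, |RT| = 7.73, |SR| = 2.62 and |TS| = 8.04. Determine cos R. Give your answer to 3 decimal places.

By the law of cosines, cos R = (|SR|² + |RT|² − |TS|²) / (2·|SR|·|RT|) ≈ 0.04878, so ∠R ≈ 87.20°.

0.049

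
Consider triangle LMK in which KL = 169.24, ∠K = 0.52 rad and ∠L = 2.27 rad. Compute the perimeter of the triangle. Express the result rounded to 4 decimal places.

The third angle is ∠M = π − ∠K − ∠L = 0.352 rad.
Law of sines: MK = KL·sin L/sin M ≈ 376.11.
Law of sines: LM = KL·sin K/sin M ≈ 244.17.
Semiperimeter s = (376.11+169.24+244.17)/2 = 394.76.
Perimeter = 376.11 + 169.24 + 244.17 = 789.52.

perimeter ≈ 789.5208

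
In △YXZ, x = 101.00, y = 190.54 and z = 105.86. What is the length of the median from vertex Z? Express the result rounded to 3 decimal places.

143.009

Median from Z: ½√(2·y² + 2·x² − z²) ≈ 143.01.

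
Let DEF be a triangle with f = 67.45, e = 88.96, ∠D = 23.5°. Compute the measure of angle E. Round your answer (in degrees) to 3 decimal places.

∠E ≈ 111.721°

By the law of cosines, d² = e² + f² − 2·e·f·cos D = 1458, so d ≈ 38.184.
Law of cosines again: cos E = (f² + d² − e²)/(2·f·d) ≈ -0.37009, so ∠E ≈ 111.72°.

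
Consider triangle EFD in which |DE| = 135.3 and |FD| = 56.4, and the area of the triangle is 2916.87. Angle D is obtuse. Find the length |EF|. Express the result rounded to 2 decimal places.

176.99

From area = ½·|FD|·|DE|·sin D, we get sin D = 2·area/(|FD|·|DE|) ≈ 0.76449.
Taking the obtuse solution, ∠D ≈ 130.14°.
Law of cosines then gives |EF| ≈ 176.99.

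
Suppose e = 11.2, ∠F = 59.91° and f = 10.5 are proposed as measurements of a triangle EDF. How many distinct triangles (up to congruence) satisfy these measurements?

e·sin F = 11.2·sin(59.91°) ≈ 9.691.
Since e sin F < f < e (9.691 < 10.5 < 11.2), two triangles exist.

2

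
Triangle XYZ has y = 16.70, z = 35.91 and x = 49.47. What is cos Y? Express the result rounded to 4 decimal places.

cos Y ≈ 0.9733

By the law of cosines, cos Y = (z² + x² − y²) / (2·z·x) ≈ 0.97326, so ∠Y ≈ 0.2318 rad.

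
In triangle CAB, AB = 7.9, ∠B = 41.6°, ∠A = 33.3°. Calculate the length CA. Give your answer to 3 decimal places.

5.433

The third angle is ∠C = 180° − ∠A − ∠B = 105.10°.
Law of sines: CA = AB·sin B/sin C ≈ 5.4326.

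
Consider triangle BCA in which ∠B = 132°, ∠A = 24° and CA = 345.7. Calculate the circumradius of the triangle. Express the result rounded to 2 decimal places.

R ≈ 232.59

The third angle is ∠C = 180° − ∠A − ∠B = 24.00°.
Law of sines: AB = CA·sin C/sin B ≈ 189.21.
Law of sines: BC = CA·sin A/sin B ≈ 189.21.
Circumradius = CA/(2 sin B) ≈ 232.59.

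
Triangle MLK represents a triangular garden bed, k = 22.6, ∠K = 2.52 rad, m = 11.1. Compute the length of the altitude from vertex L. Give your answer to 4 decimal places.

Law of sines: sin M = m·sin K/k ≈ 0.28601.
Since k ≥ m, only the acute value applies: ∠M ≈ 0.290 rad.
Then ∠L = π − ∠K − ∠M ≈ 0.332 rad.
Law of sines gives l = k·sin L/sin K ≈ 12.632.
Area = ½·k·m·sin L ≈ 40.826.
The altitude from L has length 2·area/l ≈ 6.4639.

h_L ≈ 6.4639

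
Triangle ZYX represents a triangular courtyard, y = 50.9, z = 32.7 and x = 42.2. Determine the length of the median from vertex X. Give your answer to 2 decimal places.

m_X ≈ 37.21

Median from X: ½√(2·z² + 2·y² − x²) ≈ 37.213.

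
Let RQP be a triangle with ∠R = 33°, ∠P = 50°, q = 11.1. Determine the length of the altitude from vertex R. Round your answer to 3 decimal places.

The third angle is ∠Q = 180° − ∠P − ∠R = 97.00°.
Law of sines: r = q·sin R/sin Q ≈ 6.0909.
Law of sines: p = q·sin P/sin Q ≈ 8.567.
Area = ½·q·r·sin P ≈ 25.896.
The altitude from R has length 2·area/r ≈ 8.5031.

h_R ≈ 8.503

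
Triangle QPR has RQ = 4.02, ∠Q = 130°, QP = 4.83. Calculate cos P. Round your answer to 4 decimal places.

By the law of cosines, PR² = RQ² + QP² − 2·RQ·QP·cos Q = 64.451, so PR ≈ 8.0281.
Law of cosines again: cos P = (QP² + PR² − RQ²)/(2·QP·PR) ≈ 0.92350, so ∠P ≈ 22.56°.

0.9235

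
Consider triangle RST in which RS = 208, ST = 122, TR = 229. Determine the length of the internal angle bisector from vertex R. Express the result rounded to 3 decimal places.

By the law of cosines, cos R = (TR² + RS² − ST²) / (2·TR·RS) ≈ 0.84839, so ∠R ≈ 0.558 rad.
The bisector from R has length 2·TR·RS·cos(∠R/2)/(TR+RS) ≈ 209.57.

t_R ≈ 209.570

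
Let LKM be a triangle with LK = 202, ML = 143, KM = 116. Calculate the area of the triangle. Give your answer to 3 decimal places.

8112.686

Semiperimeter s = (116 + 143 + 202)/2 = 230.5.
Heron's formula: area = √(230.5·114.5·87.5·28.5) ≈ 8112.7.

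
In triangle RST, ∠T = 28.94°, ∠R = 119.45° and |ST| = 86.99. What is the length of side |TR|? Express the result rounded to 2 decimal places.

52.36

The third angle is ∠S = 180° − ∠T − ∠R = 31.61°.
Law of sines: |TR| = |ST|·sin S/sin R ≈ 52.36.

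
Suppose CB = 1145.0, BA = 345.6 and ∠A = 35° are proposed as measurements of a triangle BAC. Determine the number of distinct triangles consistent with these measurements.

BA·sin A = 345.6·sin(35°) ≈ 198.2.
Since CB ≥ BA, exactly one triangle exists.

1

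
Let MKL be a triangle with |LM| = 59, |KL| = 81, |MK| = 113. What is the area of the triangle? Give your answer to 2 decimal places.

Semiperimeter s = (81 + 59 + 113)/2 = 126.5.
Heron's formula: area = √(126.5·45.5·67.5·13.5) ≈ 2290.2.

area ≈ 2290.18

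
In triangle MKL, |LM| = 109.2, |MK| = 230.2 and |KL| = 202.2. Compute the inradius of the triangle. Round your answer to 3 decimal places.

Semiperimeter s = (202.2 + 109.2 + 230.2)/2 = 270.8.
Heron's formula: area = √(270.8·68.6·161.6·40.6) ≈ 11040.
Inradius = area/s = 11040/270.8 ≈ 40.768.

r ≈ 40.768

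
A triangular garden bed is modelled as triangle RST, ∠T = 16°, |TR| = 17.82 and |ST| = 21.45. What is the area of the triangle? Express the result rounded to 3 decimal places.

Area = ½·|ST|·|TR|·sin T ≈ 52.68.

area ≈ 52.680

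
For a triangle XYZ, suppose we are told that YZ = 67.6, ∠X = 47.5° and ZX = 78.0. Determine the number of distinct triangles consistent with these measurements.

ZX·sin X = 78.0·sin(47.5°) ≈ 57.51.
Since ZX sin X < YZ < ZX (57.51 < 67.6 < 78.0), two triangles exist.

2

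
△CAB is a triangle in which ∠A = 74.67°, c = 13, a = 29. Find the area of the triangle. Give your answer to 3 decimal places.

Law of sines: sin C = c·sin A/a ≈ 0.43233.
Since a ≥ c, only the acute value applies: ∠C ≈ 25.62°.
Then ∠B = 180° − ∠A − ∠C ≈ 79.71°.
Law of sines gives b = a·sin B/sin A ≈ 29.587.
Area = ½·a·c·sin B ≈ 185.47.

185.471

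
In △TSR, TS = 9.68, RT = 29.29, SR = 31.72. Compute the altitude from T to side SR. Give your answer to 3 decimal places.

h_T ≈ 8.897

Semiperimeter s = (31.72 + 29.29 + 9.68)/2 = 35.345.
Heron's formula: area = √(35.345·3.625·6.055·25.665) ≈ 141.11.
The altitude from T has length 2·area/SR ≈ 8.897.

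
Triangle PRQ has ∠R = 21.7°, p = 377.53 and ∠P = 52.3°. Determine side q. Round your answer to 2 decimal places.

458.66

The third angle is ∠Q = 180° − ∠P − ∠R = 106.00°.
Law of sines: q = p·sin Q/sin P ≈ 458.66.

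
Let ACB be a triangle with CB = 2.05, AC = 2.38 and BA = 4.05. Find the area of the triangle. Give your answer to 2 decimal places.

1.81

Semiperimeter s = (2.05 + 4.05 + 2.38)/2 = 4.24.
Heron's formula: area = √(4.24·2.19·0.19·1.86) ≈ 1.8115.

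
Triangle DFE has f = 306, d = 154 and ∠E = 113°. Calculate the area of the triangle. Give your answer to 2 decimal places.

area ≈ 21688.94

Area = ½·d·f·sin E ≈ 21689.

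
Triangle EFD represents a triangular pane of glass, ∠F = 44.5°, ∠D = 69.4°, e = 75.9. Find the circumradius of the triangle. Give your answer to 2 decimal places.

41.51

The third angle is ∠E = 180° − ∠F − ∠D = 66.10°.
Law of sines: f = e·sin F/sin E ≈ 58.188.
Law of sines: d = e·sin D/sin E ≈ 77.71.
Circumradius = e/(2 sin E) ≈ 41.509.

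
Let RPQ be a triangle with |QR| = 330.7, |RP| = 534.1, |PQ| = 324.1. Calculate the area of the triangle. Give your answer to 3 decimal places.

area ≈ 50577.310

Semiperimeter s = (324.1 + 330.7 + 534.1)/2 = 594.45.
Heron's formula: area = √(594.45·270.35·263.75·60.35) ≈ 50577.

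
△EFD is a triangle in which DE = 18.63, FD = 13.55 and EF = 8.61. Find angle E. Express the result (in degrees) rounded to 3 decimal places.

By the law of cosines, cos E = (DE² + EF² − FD²) / (2·DE·EF) ≈ 0.74065, so ∠E ≈ 42.21°.

42.213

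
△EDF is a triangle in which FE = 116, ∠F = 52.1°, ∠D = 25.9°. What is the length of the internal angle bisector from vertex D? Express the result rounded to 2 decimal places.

The third angle is ∠E = 180° − ∠D − ∠F = 102.00°.
Law of sines: DF = FE·sin E/sin D ≈ 259.76.
Law of sines: ED = FE·sin F/sin D ≈ 209.55.
The bisector from D has length 2·ED·DF·cos(∠D/2)/(ED+DF) ≈ 226.07.

226.07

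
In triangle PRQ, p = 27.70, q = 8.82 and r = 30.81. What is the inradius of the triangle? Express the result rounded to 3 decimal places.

3.545

Semiperimeter s = (27.7 + 30.81 + 8.82)/2 = 33.665.
Heron's formula: area = √(33.665·5.965·2.855·24.845) ≈ 119.35.
Inradius = area/s = 119.35/33.665 ≈ 3.5452.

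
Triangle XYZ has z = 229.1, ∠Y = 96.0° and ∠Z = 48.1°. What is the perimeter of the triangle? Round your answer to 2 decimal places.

The third angle is ∠X = 180° − ∠Y − ∠Z = 35.90°.
Law of sines: x = z·sin X/sin Z ≈ 180.49.
Law of sines: y = z·sin Y/sin Z ≈ 306.12.
Semiperimeter s = (180.49+306.12+229.1)/2 = 357.85.
Perimeter = 180.49 + 306.12 + 229.1 = 715.7.

perimeter ≈ 715.70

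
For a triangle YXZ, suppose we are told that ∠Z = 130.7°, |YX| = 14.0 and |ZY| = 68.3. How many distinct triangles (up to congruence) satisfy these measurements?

0

|ZY|·sin Z = 68.3·sin(130.7°) ≈ 51.78.
Since ∠Z is not acute, a triangle exists only if |YX| > |ZY|; here |YX| ≤ |ZY|, so there is no triangle.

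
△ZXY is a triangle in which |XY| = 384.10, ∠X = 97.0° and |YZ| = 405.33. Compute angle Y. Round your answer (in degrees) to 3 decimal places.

∠Y ≈ 12.854°

Law of sines: sin Z = |XY|·sin X/|YZ| ≈ 0.94056.
Since |YZ| ≥ |XY|, only the acute value applies: ∠Z ≈ 70.15°.
Then ∠Y = 180° − ∠X − ∠Z ≈ 12.85°.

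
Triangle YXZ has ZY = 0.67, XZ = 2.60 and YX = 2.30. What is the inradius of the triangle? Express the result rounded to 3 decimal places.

Semiperimeter s = (2.6 + 0.67 + 2.3)/2 = 2.785.
Heron's formula: area = √(2.785·0.185·2.115·0.485) ≈ 0.72698.
Inradius = area/s = 0.72698/2.785 ≈ 0.26104.

r ≈ 0.261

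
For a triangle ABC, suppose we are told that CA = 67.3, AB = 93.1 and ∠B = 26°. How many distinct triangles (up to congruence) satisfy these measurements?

AB·sin B = 93.1·sin(26°) ≈ 40.81.
Since AB sin B < CA < AB (40.81 < 67.3 < 93.1), two triangles exist.

2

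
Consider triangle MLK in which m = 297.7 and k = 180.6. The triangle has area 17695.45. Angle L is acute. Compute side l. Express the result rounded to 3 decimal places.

From area = ½·k·m·sin L, we get sin L = 2·area/(k·m) ≈ 0.65826.
Taking the acute solution, ∠L ≈ 41.17°.
Law of cosines then gives l ≈ 200.73.

200.734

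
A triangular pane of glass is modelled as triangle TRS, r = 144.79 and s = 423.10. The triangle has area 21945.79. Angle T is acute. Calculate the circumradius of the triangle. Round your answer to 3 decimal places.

From area = ½·r·s·sin T, we get sin T = 2·area/(r·s) ≈ 0.71647.
Taking the acute solution, ∠T ≈ 45.76°.
Law of cosines then gives t ≈ 338.39.
Circumradius = t/(2 sin T) ≈ 236.15.

236.147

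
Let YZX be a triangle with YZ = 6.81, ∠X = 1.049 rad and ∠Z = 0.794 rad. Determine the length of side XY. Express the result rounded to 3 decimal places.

The third angle is ∠Y = π − ∠Z − ∠X = 1.299 rad.
Law of sines: XY = YZ·sin Z/sin X ≈ 5.6021.

5.602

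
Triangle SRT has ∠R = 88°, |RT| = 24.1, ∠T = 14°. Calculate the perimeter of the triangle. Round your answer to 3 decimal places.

54.684

The third angle is ∠S = 180° − ∠R − ∠T = 78.00°.
Law of sines: |TS| = |RT|·sin R/sin S ≈ 24.623.
Law of sines: |SR| = |RT|·sin T/sin S ≈ 5.9606.
Semiperimeter s = (24.1+24.623+5.9606)/2 = 27.342.
Perimeter = 24.1 + 24.623 + 5.9606 = 54.684.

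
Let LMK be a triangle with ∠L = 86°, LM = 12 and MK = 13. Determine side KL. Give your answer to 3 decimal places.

5.907

Law of sines: sin K = LM·sin L/MK ≈ 0.92083.
Since MK ≥ LM, only the acute value applies: ∠K ≈ 67.05°.
Then ∠M = 180° − ∠L − ∠K ≈ 26.95°.
Law of sines gives KL = MK·sin M/sin L ≈ 5.9067.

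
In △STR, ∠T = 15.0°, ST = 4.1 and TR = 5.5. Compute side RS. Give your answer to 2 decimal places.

1.87

By the law of cosines, RS² = ST² + TR² − 2·ST·TR·cos T = 3.4967, so RS ≈ 1.87.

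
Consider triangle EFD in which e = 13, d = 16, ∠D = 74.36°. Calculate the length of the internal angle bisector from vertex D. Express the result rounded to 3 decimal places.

10.541

Law of sines: sin E = e·sin D/d ≈ 0.78242.
Since d ≥ e, only the acute value applies: ∠E ≈ 51.48°.
Then ∠F = 180° − ∠D − ∠E ≈ 54.16°.
Law of sines gives f = d·sin F/sin D ≈ 13.469.
The bisector from D has length 2·e·f·cos(∠D/2)/(e+f) ≈ 10.541.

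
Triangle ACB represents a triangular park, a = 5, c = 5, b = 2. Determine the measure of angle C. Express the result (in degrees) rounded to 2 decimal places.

By the law of cosines, cos C = (b² + a² − c²) / (2·b·a) ≈ 0.20000, so ∠C ≈ 78.46°.

78.46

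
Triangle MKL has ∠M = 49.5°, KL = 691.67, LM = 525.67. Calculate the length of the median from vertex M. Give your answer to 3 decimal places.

Law of sines: sin K = LM·sin M/KL ≈ 0.57791.
Since KL ≥ LM, only the acute value applies: ∠K ≈ 35.30°.
Then ∠L = 180° − ∠M − ∠K ≈ 95.20°.
Law of sines gives MK = KL·sin L/sin M ≈ 905.87.
Median from M: ½√(2·LM² + 2·MK² − KL²) ≈ 654.87.

m_M ≈ 654.875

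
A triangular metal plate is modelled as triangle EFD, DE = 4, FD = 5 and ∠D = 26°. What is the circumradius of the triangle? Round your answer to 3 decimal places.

2.563

By the law of cosines, EF² = FD² + DE² − 2·FD·DE·cos D = 5.0482, so EF ≈ 2.2468.
Area = ½·FD·DE·sin D ≈ 4.3837.
Circumradius = EF/(2 sin D) ≈ 2.5627.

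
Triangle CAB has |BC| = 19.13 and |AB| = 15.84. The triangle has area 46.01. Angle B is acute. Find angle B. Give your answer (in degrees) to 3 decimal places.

∠B ≈ 17.679°

From area = ½·|AB|·|BC|·sin B, we get sin B = 2·area/(|AB|·|BC|) ≈ 0.30368.
Taking the acute solution, ∠B ≈ 17.68°.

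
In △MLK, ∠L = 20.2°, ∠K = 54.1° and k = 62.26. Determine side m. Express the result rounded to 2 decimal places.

73.99

The third angle is ∠M = 180° − ∠L − ∠K = 105.70°.
Law of sines: m = k·sin M/sin K ≈ 73.993.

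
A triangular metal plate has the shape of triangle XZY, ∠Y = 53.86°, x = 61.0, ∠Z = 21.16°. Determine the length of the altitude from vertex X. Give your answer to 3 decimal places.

18.408

The third angle is ∠X = 180° − ∠Z − ∠Y = 104.98°.
Law of sines: z = x·sin Z/sin X ≈ 22.794.
Law of sines: y = x·sin Y/sin X ≈ 50.995.
Area = ½·x·z·sin Y ≈ 561.44.
The altitude from X has length 2·area/x ≈ 18.408.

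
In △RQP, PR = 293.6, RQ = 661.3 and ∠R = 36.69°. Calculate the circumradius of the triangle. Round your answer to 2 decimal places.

385.43

By the law of cosines, QP² = PR² + RQ² − 2·PR·RQ·cos R = 2.1214e+05, so QP ≈ 460.58.
Area = ½·PR·RQ·sin R ≈ 58003.
Circumradius = QP/(2 sin R) ≈ 385.43.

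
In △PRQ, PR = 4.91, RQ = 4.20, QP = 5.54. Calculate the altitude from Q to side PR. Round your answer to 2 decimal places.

Semiperimeter s = (4.2 + 5.54 + 4.91)/2 = 7.325.
Heron's formula: area = √(7.325·3.125·1.785·2.415) ≈ 9.9336.
The altitude from Q has length 2·area/PR ≈ 4.0463.

h_Q ≈ 4.05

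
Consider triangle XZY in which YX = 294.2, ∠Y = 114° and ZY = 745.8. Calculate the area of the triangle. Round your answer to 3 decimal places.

area ≈ 100222.496

Area = ½·ZY·YX·sin Y ≈ 1.0022e+05.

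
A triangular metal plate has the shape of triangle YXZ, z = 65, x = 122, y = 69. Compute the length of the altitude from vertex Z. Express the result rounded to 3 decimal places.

Semiperimeter s = (69 + 122 + 65)/2 = 128.
Heron's formula: area = √(128·59·6·63) ≈ 1689.6.
The altitude from Z has length 2·area/z ≈ 51.987.

51.987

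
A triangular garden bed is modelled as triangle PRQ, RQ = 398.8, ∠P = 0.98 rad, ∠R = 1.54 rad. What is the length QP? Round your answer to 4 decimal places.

The third angle is ∠Q = π − ∠P − ∠R = 0.622 rad.
Law of sines: QP = RQ·sin R/sin P ≈ 479.97.

479.9665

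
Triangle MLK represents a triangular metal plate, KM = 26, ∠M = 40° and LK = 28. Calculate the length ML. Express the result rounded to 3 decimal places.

42.383

Law of sines: sin L = KM·sin M/LK ≈ 0.59687.
Since LK ≥ KM, only the acute value applies: ∠L ≈ 36.65°.
Then ∠K = 180° − ∠M − ∠L ≈ 103.35°.
Law of sines gives ML = LK·sin K/sin M ≈ 42.383.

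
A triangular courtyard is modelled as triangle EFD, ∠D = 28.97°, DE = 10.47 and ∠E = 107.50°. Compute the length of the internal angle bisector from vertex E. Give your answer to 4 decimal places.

5.1124

The third angle is ∠F = 180° − ∠D − ∠E = 43.53°.
Law of sines: FD = DE·sin E/sin F ≈ 14.498.
Law of sines: EF = DE·sin D/sin F ≈ 7.363.
The bisector from E has length 2·DE·EF·cos(∠E/2)/(DE+EF) ≈ 5.1124.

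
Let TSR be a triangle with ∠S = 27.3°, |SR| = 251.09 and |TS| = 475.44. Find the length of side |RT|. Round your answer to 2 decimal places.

277.36

By the law of cosines, |RT|² = |TS|² + |SR|² − 2·|TS|·|SR|·cos S = 76926, so |RT| ≈ 277.36.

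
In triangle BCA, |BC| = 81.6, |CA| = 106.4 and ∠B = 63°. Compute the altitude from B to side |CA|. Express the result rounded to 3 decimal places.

h_B ≈ 78.398

Law of sines: sin A = |BC|·sin B/|CA| ≈ 0.68333.
Since |CA| ≥ |BC|, only the acute value applies: ∠A ≈ 43.10°.
Then ∠C = 180° − ∠B − ∠A ≈ 73.90°.
Law of sines gives |AB| = |CA|·sin C/sin B ≈ 114.73.
Area = ½·|CA|·|BC|·sin C ≈ 4170.8.
The altitude from B has length 2·area/|CA| ≈ 78.398.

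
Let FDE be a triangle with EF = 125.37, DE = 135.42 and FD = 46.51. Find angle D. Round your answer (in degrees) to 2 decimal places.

By the law of cosines, cos D = (FD² + DE² − EF²) / (2·FD·DE) ≈ 0.37979, so ∠D ≈ 67.68°.

67.68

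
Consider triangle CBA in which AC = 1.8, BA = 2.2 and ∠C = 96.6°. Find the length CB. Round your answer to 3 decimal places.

1.075

Law of sines: sin B = AC·sin C/BA ≈ 0.81276.
Since BA ≥ AC, only the acute value applies: ∠B ≈ 54.37°.
Then ∠A = 180° − ∠C − ∠B ≈ 29.03°.
Law of sines gives CB = BA·sin A/sin C ≈ 1.0748.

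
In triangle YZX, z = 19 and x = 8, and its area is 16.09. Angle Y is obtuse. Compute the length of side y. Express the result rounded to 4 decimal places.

From area = ½·z·x·sin Y, we get sin Y = 2·area/(z·x) ≈ 0.21171.
Taking the obtuse solution, ∠Y ≈ 167.78°.
Law of cosines then gives y ≈ 26.872.

26.8721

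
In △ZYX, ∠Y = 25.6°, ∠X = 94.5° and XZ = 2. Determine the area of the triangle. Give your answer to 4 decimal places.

The third angle is ∠Z = 180° − ∠Y − ∠X = 59.90°.
Law of sines: YX = XZ·sin Z/sin Y ≈ 4.0045.
Law of sines: ZY = XZ·sin X/sin Y ≈ 4.6144.
Area = ½·XZ·YX·sin X ≈ 3.9922.

3.9922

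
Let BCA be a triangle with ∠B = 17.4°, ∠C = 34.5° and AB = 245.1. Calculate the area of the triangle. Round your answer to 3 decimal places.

area ≈ 12479.521

The third angle is ∠A = 180° − ∠B − ∠C = 128.10°.
Law of sines: CA = AB·sin B/sin C ≈ 129.4.
Law of sines: BC = AB·sin A/sin C ≈ 340.53.
Area = ½·AB·CA·sin A ≈ 12480.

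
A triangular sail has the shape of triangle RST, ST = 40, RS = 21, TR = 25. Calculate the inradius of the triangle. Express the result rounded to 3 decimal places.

Semiperimeter s = (40 + 25 + 21)/2 = 43.
Heron's formula: area = √(43·3·18·22) ≈ 226.02.
Inradius = area/s = 226.02/43 ≈ 5.2562.

5.256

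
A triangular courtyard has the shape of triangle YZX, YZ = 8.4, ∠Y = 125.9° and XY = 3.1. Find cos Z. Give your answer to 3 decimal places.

By the law of cosines, ZX² = XY² + YZ² − 2·XY·YZ·cos Y = 110.71, so ZX ≈ 10.522.
Law of cosines again: cos Z = (YZ² + ZX² − XY²)/(2·YZ·ZX) ≈ 0.97110, so ∠Z ≈ 13.81°.

cos Z ≈ 0.971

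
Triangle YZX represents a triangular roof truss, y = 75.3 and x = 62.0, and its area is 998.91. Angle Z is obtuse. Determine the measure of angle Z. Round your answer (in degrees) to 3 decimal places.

154.664

From area = ½·x·y·sin Z, we get sin Z = 2·area/(x·y) ≈ 0.42793.
Taking the obtuse solution, ∠Z ≈ 154.66°.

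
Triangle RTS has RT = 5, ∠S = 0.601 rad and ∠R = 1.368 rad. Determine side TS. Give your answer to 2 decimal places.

8.66

The third angle is ∠T = π − ∠S − ∠R = 1.173 rad.
Law of sines: TS = RT·sin R/sin S ≈ 8.661.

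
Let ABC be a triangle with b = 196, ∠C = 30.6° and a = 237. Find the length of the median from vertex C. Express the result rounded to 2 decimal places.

By the law of cosines, c² = a² + b² − 2·a·b·cos C = 14619, so c ≈ 120.91.
Median from C: ½√(2·a² + 2·b² − c²) ≈ 208.9.

m_C ≈ 208.90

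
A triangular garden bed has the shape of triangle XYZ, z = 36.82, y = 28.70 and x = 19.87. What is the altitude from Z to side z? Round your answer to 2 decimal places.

Semiperimeter s = (19.87 + 28.7 + 36.82)/2 = 42.695.
Heron's formula: area = √(42.695·22.825·13.995·5.875) ≈ 283.06.
The altitude from Z has length 2·area/z ≈ 15.376.

h_Z ≈ 15.38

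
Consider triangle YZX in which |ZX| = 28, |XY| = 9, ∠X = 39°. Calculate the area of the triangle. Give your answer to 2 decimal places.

79.29

Area = ½·|ZX|·|XY|·sin X ≈ 79.294.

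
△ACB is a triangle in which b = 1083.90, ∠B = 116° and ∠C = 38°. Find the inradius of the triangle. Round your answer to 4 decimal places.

The third angle is ∠A = 180° − ∠C − ∠B = 26.00°.
Law of sines: a = b·sin A/sin B ≈ 528.65.
Law of sines: c = b·sin C/sin B ≈ 742.46.
Area = ½·b·a·sin C ≈ 1.7639e+05.
Semiperimeter s = (528.65+742.46+1083.9)/2 = 1177.5.
Inradius = area/s = 1.7639e+05/1177.5 ≈ 149.8.

r ≈ 149.7992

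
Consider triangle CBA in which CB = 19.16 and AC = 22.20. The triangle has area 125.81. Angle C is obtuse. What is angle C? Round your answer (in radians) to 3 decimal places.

From area = ½·AC·CB·sin C, we get sin C = 2·area/(AC·CB) ≈ 0.59156.
Taking the obtuse solution, ∠C ≈ 2.509 rad.

∠C ≈ 2.509 rad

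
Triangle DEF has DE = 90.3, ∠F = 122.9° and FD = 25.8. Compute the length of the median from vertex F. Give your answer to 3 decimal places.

Law of sines: sin E = FD·sin F/DE ≈ 0.23989.
Since DE ≥ FD, only the acute value applies: ∠E ≈ 13.88°.
Then ∠D = 180° − ∠F − ∠E ≈ 43.22°.
Law of sines gives EF = DE·sin D/sin F ≈ 73.649.
Median from F: ½√(2·EF² + 2·FD² − DE²) ≈ 31.724.

m_F ≈ 31.724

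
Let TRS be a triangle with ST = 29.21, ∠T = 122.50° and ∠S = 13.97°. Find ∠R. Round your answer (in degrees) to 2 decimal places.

The third angle is ∠R = 180° − ∠S − ∠T = 43.53°.

∠R ≈ 43.53°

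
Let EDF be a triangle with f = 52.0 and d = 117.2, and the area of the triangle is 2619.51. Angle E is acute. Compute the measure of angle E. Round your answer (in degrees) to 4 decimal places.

∠E ≈ 59.2767°

From area = ½·d·f·sin E, we get sin E = 2·area/(d·f) ≈ 0.85964.
Taking the acute solution, ∠E ≈ 59.28°.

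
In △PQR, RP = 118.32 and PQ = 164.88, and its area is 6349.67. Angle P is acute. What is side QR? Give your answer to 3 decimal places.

From area = ½·RP·PQ·sin P, we get sin P = 2·area/(RP·PQ) ≈ 0.65096.
Taking the acute solution, ∠P ≈ 40.61°.
Law of cosines then gives QR ≈ 107.55.

107.548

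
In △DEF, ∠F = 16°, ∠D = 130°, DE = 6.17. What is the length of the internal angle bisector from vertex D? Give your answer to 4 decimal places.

t_D ≈ 3.4932

The third angle is ∠E = 180° − ∠F − ∠D = 34.00°.
Law of sines: EF = DE·sin D/sin F ≈ 17.148.
Law of sines: FD = DE·sin E/sin F ≈ 12.517.
The bisector from D has length 2·FD·DE·cos(∠D/2)/(FD+DE) ≈ 3.4932.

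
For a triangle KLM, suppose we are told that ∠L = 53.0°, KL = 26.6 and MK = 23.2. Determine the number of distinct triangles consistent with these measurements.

2

KL·sin L = 26.6·sin(53.0°) ≈ 21.24.
Since KL sin L < MK < KL (21.24 < 23.2 < 26.6), two triangles exist.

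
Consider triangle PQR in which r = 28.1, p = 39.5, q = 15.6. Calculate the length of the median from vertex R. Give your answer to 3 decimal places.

m_R ≈ 26.541

Median from R: ½√(2·p² + 2·q² − r²) ≈ 26.541.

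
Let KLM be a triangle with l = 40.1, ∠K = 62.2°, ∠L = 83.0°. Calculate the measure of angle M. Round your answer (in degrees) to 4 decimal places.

∠M ≈ 34.8000°

The third angle is ∠M = 180° − ∠K − ∠L = 34.80°.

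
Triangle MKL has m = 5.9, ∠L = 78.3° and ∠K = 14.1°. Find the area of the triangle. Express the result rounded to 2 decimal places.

area ≈ 4.16

The third angle is ∠M = 180° − ∠K − ∠L = 87.60°.
Law of sines: k = m·sin K/sin M ≈ 1.4386.
Law of sines: l = m·sin L/sin M ≈ 5.7825.
Area = ½·m·k·sin L ≈ 4.1557.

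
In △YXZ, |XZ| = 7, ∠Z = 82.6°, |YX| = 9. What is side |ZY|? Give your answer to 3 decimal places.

Law of sines: sin Y = |XZ|·sin Z/|YX| ≈ 0.77130.
Since |YX| ≥ |XZ|, only the acute value applies: ∠Y ≈ 50.47°.
Then ∠X = 180° − ∠Z − ∠Y ≈ 46.93°.
Law of sines gives |ZY| = |YX|·sin X/sin Z ≈ 6.6298.

6.630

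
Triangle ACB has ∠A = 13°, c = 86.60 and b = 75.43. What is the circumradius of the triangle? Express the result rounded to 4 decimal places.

R ≈ 47.6515

By the law of cosines, a² = c² + b² − 2·c·b·cos A = 459.61, so a ≈ 21.439.
Area = ½·c·b·sin A ≈ 734.72.
Circumradius = a/(2 sin A) ≈ 47.652.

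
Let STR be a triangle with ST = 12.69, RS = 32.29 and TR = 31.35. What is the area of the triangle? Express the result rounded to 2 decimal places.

Semiperimeter s = (31.35 + 32.29 + 12.69)/2 = 38.165.
Heron's formula: area = √(38.165·6.815·5.875·25.475) ≈ 197.3.

197.30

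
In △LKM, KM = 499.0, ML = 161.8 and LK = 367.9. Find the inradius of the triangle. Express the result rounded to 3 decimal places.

Semiperimeter s = (499 + 161.8 + 367.9)/2 = 514.35.
Heron's formula: area = √(514.35·15.35·352.55·146.45) ≈ 20190.
Inradius = area/s = 20190/514.35 ≈ 39.254.

39.254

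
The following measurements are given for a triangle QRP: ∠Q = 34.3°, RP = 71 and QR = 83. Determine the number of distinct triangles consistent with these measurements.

QR·sin Q = 83·sin(34.3°) ≈ 46.77.
Since QR sin Q < RP < QR (46.77 < 71 < 83), two triangles exist.

2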